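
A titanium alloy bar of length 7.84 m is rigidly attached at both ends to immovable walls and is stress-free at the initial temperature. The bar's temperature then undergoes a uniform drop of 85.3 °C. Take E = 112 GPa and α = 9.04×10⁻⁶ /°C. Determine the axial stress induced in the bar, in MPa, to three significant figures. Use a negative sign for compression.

Free thermal expansion αLΔT = 9.04e-6 · 7840 · -85.3 = -6.046 mm.
The walls impose strain ε = −(-6.046)/7840 = 7.7111e-04; σ = Eε = 112000 · 7.7111e-04 = 86.36 MPa.

86.4 MPa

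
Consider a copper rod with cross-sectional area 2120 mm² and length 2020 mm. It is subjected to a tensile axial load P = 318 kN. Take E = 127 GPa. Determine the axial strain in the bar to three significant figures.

σ = N/A = 150 MPa; ε = σ/E = 150/127000 = 1.181e-03.

0.00118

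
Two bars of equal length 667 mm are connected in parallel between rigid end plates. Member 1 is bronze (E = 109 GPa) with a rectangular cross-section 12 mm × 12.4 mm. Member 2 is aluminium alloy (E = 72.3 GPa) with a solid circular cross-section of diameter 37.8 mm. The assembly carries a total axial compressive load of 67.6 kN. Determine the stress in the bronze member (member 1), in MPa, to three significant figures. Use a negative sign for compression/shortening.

A_1 = 148.8 mm².
A_2 = 1122 mm².
Equal strain + equilibrium ⇒ each member carries load in proportion to AE: A₁E₁ = 16220000 N, A₂E₂ = 81140000 N, ΣAE = 97350000 N.
σ₁ = P·E₁/ΣAE = -67600·109000/97350000 = -75.69 MPa.

-75.7 MPa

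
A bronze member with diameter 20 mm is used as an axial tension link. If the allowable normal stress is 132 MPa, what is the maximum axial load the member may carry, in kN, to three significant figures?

41.5 kN

A = 314.2 mm².
P_max = σ_allow · A = 132 · 314.2 = 41470 N = 41.47 kN.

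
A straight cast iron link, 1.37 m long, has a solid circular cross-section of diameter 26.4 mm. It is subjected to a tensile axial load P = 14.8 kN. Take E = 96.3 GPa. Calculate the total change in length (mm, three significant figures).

0.385 mm

A = 547.4 mm².
δ_mech = NL/(AE) = 14800·1370/(547.4·96300) = 0.3846 mm.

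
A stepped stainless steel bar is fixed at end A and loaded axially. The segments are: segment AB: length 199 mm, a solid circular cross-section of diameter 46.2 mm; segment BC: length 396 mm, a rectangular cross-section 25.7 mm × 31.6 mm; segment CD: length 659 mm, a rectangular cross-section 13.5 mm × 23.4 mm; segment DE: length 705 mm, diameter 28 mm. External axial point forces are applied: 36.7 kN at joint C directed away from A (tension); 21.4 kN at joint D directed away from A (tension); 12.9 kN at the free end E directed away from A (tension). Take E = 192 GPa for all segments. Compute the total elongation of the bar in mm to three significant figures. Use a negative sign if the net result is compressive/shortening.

0.674 mm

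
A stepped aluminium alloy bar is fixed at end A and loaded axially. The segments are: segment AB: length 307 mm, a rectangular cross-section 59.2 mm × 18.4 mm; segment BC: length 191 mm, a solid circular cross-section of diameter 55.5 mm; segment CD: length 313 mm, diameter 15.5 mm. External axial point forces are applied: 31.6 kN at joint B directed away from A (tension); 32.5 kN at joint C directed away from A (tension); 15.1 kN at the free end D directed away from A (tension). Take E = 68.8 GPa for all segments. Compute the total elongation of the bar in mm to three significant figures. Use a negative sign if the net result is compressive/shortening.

Internal axial forces (sectioning from the free end, tension +): N_CD = 15.1 kN, N_BC = 47.6 kN, N_AB = 79.2 kN.
A_AB = 1089 mm².
A_BC = 2419 mm².
A_CD = 188.7 mm².
δ_AB = 79200·307/(1089·68800) = 0.3244 mm
δ_BC = 47600·191/(2419·68800) = 0.05462 mm
δ_CD = 15100·313/(188.7·68800) = 0.3641 mm
δ = Σδ_i = 0.7431 mm.

0.743 mm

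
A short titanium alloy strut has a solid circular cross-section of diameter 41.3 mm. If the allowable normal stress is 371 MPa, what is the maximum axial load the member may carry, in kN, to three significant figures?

497 kN

A = 1340 mm².
P_max = σ_allow · A = 371 · 1340 = 497000 N = 497 kN.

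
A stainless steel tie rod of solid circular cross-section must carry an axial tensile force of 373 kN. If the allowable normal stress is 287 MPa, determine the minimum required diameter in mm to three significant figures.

40.7 mm

Required area A ≥ P/σ_allow = 373000/287 = 1300 mm².
For a solid circular section, d ≥ √(4A/π) = 40.68 mm.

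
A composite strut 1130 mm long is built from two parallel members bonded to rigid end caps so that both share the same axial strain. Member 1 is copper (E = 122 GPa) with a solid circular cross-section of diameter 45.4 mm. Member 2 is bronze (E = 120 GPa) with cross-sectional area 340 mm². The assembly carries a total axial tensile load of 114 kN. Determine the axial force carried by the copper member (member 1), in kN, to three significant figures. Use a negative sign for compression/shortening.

A_1 = 1619 mm².
Equal strain + equilibrium ⇒ each member carries load in proportion to AE: A₁E₁ = 197500000 N, A₂E₂ = 40800000 N, ΣAE = 238300000 N.
F₁ = P·A₁E₁/ΣAE = 114000·197500000/238300000 = 94480 N.

94.5 kN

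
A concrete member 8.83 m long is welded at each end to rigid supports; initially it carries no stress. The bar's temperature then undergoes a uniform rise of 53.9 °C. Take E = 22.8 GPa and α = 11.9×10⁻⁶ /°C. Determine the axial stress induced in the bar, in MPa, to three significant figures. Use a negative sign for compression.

-14.6 MPa

Free thermal expansion αLΔT = 11.9e-6 · 8830 · 53.9 = 5.664 mm.
The walls impose strain ε = −(5.664)/8830 = -6.4141e-04; σ = Eε = 22800 · -6.4141e-04 = -14.62 MPa.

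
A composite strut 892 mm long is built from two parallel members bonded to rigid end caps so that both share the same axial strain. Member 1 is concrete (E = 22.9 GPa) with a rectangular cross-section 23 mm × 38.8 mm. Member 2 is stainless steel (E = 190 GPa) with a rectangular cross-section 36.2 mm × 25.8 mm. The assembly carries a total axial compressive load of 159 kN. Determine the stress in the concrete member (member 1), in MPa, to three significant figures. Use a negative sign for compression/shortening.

A_1 = 892.4 mm².
A_2 = 934 mm².
Equal strain + equilibrium ⇒ each member carries load in proportion to AE: A₁E₁ = 20440000 N, A₂E₂ = 177500000 N, ΣAE = 197900000 N.
σ₁ = P·E₁/ΣAE = -159000·22900/197900000 = -18.4 MPa.

-18.4 MPa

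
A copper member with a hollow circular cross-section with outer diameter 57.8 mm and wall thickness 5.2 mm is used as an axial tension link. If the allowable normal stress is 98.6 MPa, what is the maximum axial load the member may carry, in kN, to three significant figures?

A = 859.3 mm².
P_max = σ_allow · A = 98.6 · 859.3 = 84730 N = 84.73 kN.

84.7 kN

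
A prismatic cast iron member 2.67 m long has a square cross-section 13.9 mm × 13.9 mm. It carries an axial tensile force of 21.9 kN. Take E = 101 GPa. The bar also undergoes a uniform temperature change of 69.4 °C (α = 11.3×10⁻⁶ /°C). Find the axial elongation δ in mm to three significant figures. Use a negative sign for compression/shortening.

5.09 mm

A = 193.2 mm².
δ_mech = NL/(AE) = 21900·2670/(193.2·101000) = 2.996 mm.
δ_thermal = αLΔT = 11.3e-6·2670·69.4 = 2.094 mm.
δ = δ_mech + δ_thermal = 5.09 mm.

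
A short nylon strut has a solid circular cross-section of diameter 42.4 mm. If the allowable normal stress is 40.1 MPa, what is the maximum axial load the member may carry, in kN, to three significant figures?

A = 1412 mm².
P_max = σ_allow · A = 40.1 · 1412 = 56620 N = 56.62 kN.

56.6 kN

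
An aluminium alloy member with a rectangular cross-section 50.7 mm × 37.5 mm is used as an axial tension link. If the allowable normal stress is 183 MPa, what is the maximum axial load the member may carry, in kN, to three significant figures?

348 kN

A = 1901 mm².
P_max = σ_allow · A = 183 · 1901 = 347900 N = 347.9 kN.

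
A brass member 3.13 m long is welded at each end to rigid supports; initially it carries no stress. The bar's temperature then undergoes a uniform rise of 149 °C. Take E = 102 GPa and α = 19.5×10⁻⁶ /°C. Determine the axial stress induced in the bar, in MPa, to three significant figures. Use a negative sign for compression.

-296 MPa

Free thermal expansion αLΔT = 19.5e-6 · 3130 · 149 = 9.094 mm.
The walls impose strain ε = −(9.094)/3130 = -2.9055e-03; σ = Eε = 102000 · -2.9055e-03 = -296.4 MPa.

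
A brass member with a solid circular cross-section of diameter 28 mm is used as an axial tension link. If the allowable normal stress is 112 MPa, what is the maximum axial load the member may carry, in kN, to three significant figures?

A = 615.8 mm².
P_max = σ_allow · A = 112 · 615.8 = 68960 N = 68.96 kN.

69.0 kN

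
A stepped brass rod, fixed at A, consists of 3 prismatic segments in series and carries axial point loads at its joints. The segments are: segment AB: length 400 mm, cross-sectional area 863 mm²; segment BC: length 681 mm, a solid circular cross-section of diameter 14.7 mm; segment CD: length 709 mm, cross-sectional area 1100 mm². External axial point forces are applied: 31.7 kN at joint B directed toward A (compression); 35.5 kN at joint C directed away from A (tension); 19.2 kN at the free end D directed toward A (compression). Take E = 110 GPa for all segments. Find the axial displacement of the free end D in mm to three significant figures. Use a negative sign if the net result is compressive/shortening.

0.417 mm

Internal axial forces (sectioning from the free end, tension +): N_CD = -19.2 kN, N_BC = 16.3 kN, N_AB = -15.4 kN.
A_BC = 169.7 mm².
δ_AB = -15400·400/(863·110000) = -0.06489 mm
δ_BC = 16300·681/(169.7·110000) = 0.5946 mm
δ_CD = -19200·709/(1100·110000) = -0.1125 mm
δ = Σδ_i = 0.4172 mm.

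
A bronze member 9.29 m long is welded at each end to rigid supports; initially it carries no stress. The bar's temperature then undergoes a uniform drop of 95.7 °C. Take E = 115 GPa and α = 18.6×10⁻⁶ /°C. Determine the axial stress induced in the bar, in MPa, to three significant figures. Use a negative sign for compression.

205 MPa

Free thermal expansion αLΔT = 18.6e-6 · 9290 · -95.7 = -16.54 mm.
The walls impose strain ε = −(-16.54)/9290 = 1.7800e-03; σ = Eε = 115000 · 1.7800e-03 = 204.7 MPa.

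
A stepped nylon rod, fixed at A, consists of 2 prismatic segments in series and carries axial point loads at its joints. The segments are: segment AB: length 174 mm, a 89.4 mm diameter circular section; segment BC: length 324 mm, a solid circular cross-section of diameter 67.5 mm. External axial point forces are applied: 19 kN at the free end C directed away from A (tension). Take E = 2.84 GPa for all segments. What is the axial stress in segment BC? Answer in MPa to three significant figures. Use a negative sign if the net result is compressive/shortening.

Internal axial forces (sectioning from the free end, tension +): N_BC = 19 kN, N_AB = 19 kN.
A_BC = 3578 mm².
σ_BC = N_BC/A_BC = 19000/3578 = 5.31 MPa.

5.31 MPa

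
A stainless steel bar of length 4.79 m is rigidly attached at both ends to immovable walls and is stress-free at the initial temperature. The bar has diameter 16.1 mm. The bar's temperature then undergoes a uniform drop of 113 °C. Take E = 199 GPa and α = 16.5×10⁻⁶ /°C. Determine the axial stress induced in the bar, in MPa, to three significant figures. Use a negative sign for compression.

Free thermal expansion αLΔT = 16.5e-6 · 4790 · -113 = -8.931 mm.
The walls impose strain ε = −(-8.931)/4790 = 1.8645e-03; σ = Eε = 199000 · 1.8645e-03 = 371 MPa.

371 MPa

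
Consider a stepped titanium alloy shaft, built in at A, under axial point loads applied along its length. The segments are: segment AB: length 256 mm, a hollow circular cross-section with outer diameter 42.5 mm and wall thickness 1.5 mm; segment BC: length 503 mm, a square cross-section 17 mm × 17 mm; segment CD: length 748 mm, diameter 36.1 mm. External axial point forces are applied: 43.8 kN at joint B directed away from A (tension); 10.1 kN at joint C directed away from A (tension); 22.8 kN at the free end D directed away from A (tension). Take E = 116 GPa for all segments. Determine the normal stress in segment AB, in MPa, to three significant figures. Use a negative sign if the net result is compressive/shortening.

Internal axial forces (sectioning from the free end, tension +): N_CD = 22.8 kN, N_BC = 32.9 kN, N_AB = 76.7 kN.
A_AB = 193.2 mm².
σ_AB = N_AB/A_AB = 76700/193.2 = 397 MPa.

397 MPa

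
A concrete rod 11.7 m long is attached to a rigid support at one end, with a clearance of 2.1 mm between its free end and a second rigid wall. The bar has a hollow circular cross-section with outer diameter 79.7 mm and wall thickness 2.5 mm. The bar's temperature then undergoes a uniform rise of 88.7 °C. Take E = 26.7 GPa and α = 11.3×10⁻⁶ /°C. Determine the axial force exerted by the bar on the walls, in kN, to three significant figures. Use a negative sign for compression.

Free thermal expansion αLΔT = 11.3e-6 · 11700 · 88.7 = 11.73 mm.
The walls engage after the gap closes; constrained expansion = 11.73 − 2.1 = 9.627 mm.
The walls impose strain ε = −(9.627)/11700 = -8.2282e-04; σ = Eε = 26700 · -8.2282e-04 = -21.97 MPa.
Wall reaction R = σ·A = -21.97·606.3 = -13320 N = -13.32 kN.

-13.3 kN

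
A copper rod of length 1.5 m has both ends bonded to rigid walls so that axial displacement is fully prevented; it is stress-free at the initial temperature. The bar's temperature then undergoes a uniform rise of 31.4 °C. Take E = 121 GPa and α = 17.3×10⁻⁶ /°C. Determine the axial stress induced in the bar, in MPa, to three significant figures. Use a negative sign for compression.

Free thermal expansion αLΔT = 17.3e-6 · 1500 · 31.4 = 0.8148 mm.
The walls impose strain ε = −(0.8148)/1500 = -5.4322e-04; σ = Eε = 121000 · -5.4322e-04 = -65.73 MPa.

-65.7 MPa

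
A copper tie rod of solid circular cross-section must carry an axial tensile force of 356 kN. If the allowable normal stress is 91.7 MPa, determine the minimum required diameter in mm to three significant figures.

Required area A ≥ P/σ_allow = 356000/91.7 = 3882 mm².
For a solid circular section, d ≥ √(4A/π) = 70.31 mm.

70.3 mm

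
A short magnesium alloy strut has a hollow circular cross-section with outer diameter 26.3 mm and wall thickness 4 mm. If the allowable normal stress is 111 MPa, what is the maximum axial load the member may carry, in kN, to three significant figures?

31.1 kN

A = 280.2 mm².
P_max = σ_allow · A = 111 · 280.2 = 31110 N = 31.11 kN.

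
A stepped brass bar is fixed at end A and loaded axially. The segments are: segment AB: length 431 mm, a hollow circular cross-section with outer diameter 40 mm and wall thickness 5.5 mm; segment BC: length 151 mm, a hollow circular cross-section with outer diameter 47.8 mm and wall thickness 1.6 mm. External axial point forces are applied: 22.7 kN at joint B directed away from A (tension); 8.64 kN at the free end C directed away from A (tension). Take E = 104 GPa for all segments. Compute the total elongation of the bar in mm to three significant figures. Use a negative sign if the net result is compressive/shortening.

Internal axial forces (sectioning from the free end, tension +): N_BC = 8.64 kN, N_AB = 31.34 kN.
A_AB = 596.1 mm².
A_BC = 232.2 mm².
δ_AB = 31340·431/(596.1·104000) = 0.2179 mm
δ_BC = 8640·151/(232.2·104000) = 0.05402 mm
δ = Σδ_i = 0.2719 mm.

0.272 mm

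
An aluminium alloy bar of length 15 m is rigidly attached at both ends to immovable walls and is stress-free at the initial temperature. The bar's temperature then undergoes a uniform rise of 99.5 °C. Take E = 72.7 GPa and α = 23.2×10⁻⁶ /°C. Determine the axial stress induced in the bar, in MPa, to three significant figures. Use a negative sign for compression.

Free thermal expansion αLΔT = 23.2e-6 · 15000 · 99.5 = 34.63 mm.
The walls impose strain ε = −(34.63)/15000 = -2.3084e-03; σ = Eε = 72700 · -2.3084e-03 = -167.8 MPa.

-168 MPa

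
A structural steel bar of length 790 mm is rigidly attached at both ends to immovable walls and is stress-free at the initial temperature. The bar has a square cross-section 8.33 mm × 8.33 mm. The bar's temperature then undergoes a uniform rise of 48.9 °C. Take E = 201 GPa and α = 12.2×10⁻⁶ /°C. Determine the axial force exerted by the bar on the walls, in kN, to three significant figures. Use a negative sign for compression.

-8.32 kN

Free thermal expansion αLΔT = 12.2e-6 · 790 · 48.9 = 0.4713 mm.
The walls impose strain ε = −(0.4713)/790 = -5.9658e-04; σ = Eε = 201000 · -5.9658e-04 = -119.9 MPa.
Wall reaction R = σ·A = -119.9·69.39 = -8321 N = -8.321 kN.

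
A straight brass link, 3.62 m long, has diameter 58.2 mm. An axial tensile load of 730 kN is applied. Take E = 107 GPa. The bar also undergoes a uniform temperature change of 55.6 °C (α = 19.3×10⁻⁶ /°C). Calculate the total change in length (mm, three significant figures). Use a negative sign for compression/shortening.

A = 2660 mm².
δ_mech = NL/(AE) = 730000·3620/(2660·107000) = 9.284 mm.
δ_thermal = αLΔT = 19.3e-6·3620·55.6 = 3.885 mm.
δ = δ_mech + δ_thermal = 13.17 mm.

13.2 mm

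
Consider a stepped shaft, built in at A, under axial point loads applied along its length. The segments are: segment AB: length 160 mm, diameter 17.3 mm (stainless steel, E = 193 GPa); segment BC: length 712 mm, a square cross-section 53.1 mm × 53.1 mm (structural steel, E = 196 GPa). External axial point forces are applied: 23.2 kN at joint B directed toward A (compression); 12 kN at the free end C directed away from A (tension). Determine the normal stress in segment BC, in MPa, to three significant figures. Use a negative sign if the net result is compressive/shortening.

4.26 MPa

Internal axial forces (sectioning from the free end, tension +): N_BC = 12 kN, N_AB = -11.2 kN.
A_BC = 2820 mm².
σ_BC = N_BC/A_BC = 12000/2820 = 4.256 MPa.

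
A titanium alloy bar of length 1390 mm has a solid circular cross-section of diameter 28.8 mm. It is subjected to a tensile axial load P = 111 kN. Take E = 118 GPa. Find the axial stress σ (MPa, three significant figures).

A = 651.4 mm².
σ = N/A = 111000/651.4 = 170.4 MPa.

170 MPa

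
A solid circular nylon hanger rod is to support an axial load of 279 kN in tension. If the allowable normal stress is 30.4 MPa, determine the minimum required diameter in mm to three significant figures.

108 mm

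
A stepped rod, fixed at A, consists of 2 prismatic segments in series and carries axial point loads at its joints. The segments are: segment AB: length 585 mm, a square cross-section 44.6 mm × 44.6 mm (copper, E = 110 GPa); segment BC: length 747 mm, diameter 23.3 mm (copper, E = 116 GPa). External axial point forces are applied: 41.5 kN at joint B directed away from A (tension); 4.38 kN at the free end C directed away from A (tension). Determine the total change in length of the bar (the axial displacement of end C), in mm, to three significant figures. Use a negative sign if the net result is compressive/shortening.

0.189 mm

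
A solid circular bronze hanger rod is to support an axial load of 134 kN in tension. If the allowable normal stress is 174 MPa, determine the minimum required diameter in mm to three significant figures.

Required area A ≥ P/σ_allow = 134000/174 = 770.1 mm².
For a solid circular section, d ≥ √(4A/π) = 31.31 mm.

31.3 mm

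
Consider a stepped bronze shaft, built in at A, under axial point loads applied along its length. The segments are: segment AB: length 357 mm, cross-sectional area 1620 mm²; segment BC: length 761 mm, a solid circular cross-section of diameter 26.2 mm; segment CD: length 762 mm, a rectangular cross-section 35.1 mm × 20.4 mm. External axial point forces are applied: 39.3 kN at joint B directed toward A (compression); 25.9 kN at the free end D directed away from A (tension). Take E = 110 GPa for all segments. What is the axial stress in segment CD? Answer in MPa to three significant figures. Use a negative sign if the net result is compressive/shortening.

36.2 MPa

Internal axial forces (sectioning from the free end, tension +): N_CD = 25.9 kN, N_BC = 25.9 kN, N_AB = -13.4 kN.
A_CD = 716 mm².
σ_CD = N_CD/A_CD = 25900/716 = 36.17 MPa.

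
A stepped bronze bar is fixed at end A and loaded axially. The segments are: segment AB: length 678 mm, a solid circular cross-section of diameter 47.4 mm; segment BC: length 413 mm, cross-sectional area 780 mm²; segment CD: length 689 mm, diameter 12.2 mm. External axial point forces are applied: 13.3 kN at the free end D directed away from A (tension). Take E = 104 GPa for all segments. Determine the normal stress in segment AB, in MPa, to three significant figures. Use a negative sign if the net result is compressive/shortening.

7.54 MPa

Internal axial forces (sectioning from the free end, tension +): N_CD = 13.3 kN, N_BC = 13.3 kN, N_AB = 13.3 kN.
A_AB = 1765 mm².
σ_AB = N_AB/A_AB = 13300/1765 = 7.537 MPa.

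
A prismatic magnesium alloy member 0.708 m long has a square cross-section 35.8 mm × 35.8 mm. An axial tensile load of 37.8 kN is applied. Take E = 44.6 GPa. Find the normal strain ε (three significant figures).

A = 1282 mm².
σ = N/A = 29.49 MPa; ε = σ/E = 29.49/44600 = 6.613e-04.

6.61e-04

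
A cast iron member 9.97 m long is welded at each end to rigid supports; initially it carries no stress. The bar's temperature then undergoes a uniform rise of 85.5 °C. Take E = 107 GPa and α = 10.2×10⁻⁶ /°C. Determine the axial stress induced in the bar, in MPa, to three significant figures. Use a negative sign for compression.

Free thermal expansion αLΔT = 10.2e-6 · 9970 · 85.5 = 8.695 mm.
The walls impose strain ε = −(8.695)/9970 = -8.7210e-04; σ = Eε = 107000 · -8.7210e-04 = -93.31 MPa.

-93.3 MPa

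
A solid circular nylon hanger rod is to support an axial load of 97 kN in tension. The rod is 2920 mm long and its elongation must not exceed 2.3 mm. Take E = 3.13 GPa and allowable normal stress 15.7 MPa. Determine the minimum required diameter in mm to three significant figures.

224 mm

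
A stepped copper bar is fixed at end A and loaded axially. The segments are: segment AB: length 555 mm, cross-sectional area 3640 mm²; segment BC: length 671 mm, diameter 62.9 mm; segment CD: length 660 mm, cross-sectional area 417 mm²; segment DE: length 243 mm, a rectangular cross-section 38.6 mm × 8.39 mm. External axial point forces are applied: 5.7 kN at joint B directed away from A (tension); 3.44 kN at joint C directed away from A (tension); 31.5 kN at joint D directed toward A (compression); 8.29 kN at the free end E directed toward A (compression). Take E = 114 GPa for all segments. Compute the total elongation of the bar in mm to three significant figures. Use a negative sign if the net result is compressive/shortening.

-0.717 mm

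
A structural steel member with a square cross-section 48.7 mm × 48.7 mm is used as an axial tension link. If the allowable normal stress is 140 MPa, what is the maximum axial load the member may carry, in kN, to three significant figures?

332 kN

A = 2372 mm².
P_max = σ_allow · A = 140 · 2372 = 332000 N = 332 kN.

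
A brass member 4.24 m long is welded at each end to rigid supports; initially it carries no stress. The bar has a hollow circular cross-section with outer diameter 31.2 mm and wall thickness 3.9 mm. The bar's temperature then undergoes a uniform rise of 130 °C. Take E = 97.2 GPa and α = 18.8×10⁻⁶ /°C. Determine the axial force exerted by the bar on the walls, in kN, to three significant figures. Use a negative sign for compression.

-79.5 kN

Free thermal expansion αLΔT = 18.8e-6 · 4240 · 130 = 10.36 mm.
The walls impose strain ε = −(10.36)/4240 = -2.4440e-03; σ = Eε = 97200 · -2.4440e-03 = -237.6 MPa.
Wall reaction R = σ·A = -237.6·334.5 = -79460 N = -79.46 kN.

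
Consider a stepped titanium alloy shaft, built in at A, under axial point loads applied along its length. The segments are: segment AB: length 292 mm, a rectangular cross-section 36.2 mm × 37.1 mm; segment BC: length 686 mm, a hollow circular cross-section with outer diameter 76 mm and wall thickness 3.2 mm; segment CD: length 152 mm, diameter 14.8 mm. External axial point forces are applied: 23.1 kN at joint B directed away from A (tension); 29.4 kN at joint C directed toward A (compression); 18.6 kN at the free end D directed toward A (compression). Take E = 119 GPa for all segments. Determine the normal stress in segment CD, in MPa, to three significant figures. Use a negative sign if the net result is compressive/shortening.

-108 MPa

Internal axial forces (sectioning from the free end, tension +): N_CD = -18.6 kN, N_BC = -48 kN, N_AB = -24.9 kN.
A_CD = 172 mm².
σ_CD = N_CD/A_CD = -18600/172 = -108.1 MPa.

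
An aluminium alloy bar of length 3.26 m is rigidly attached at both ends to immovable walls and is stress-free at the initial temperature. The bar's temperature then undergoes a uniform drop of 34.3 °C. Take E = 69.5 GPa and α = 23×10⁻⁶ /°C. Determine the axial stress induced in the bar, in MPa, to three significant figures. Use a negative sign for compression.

54.8 MPa

Free thermal expansion αLΔT = 23e-6 · 3260 · -34.3 = -2.572 mm.
The walls impose strain ε = −(-2.572)/3260 = 7.8890e-04; σ = Eε = 69500 · 7.8890e-04 = 54.83 MPa.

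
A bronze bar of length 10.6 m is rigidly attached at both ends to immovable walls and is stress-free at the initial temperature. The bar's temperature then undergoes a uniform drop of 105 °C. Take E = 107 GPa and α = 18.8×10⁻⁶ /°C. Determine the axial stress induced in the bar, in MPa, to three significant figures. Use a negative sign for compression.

211 MPa

Free thermal expansion αLΔT = 18.8e-6 · 10600 · -105 = -20.92 mm.
The walls impose strain ε = −(-20.92)/10600 = 1.9740e-03; σ = Eε = 107000 · 1.9740e-03 = 211.2 MPa.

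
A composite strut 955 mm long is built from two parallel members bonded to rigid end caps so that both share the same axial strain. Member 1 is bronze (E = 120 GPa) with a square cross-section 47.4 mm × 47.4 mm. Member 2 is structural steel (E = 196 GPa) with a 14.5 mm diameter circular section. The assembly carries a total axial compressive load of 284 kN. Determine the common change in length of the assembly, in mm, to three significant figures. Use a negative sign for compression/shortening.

-0.898 mm

A_1 = 2247 mm².
A_2 = 165.1 mm².
Equal strain + equilibrium ⇒ each member carries load in proportion to AE: A₁E₁ = 269600000 N, A₂E₂ = 32370000 N, ΣAE = 302000000 N.
δ = PL/ΣAE = -284000·955/302000000 = -0.8981 mm.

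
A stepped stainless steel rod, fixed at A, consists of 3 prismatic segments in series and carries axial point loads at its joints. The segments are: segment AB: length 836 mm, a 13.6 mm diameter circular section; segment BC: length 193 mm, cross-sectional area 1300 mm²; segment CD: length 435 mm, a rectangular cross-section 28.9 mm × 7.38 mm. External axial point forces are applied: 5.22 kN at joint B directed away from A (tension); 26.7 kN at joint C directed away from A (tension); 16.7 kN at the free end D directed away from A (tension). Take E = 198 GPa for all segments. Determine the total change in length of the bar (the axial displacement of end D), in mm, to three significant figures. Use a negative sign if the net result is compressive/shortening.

Internal axial forces (sectioning from the free end, tension +): N_CD = 16.7 kN, N_BC = 43.4 kN, N_AB = 48.62 kN.
A_AB = 145.3 mm².
A_CD = 213.3 mm².
δ_AB = 48620·836/(145.3·198000) = 1.413 mm
δ_BC = 43400·193/(1300·198000) = 0.03254 mm
δ_CD = 16700·435/(213.3·198000) = 0.172 mm
δ = Σδ_i = 1.618 mm.

1.62 mm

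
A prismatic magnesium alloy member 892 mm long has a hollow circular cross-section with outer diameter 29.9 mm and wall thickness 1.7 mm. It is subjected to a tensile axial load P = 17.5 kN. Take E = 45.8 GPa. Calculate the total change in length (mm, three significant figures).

2.26 mm

A = 150.6 mm².
δ_mech = NL/(AE) = 17500·892/(150.6·45800) = 2.263 mm.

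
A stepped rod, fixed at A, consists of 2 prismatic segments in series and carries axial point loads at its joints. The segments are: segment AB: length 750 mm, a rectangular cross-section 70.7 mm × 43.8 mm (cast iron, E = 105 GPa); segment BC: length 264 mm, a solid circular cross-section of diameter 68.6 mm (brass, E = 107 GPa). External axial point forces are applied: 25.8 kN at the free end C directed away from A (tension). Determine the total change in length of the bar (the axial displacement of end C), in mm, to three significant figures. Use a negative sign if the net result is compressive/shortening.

0.0767 mm

Internal axial forces (sectioning from the free end, tension +): N_BC = 25.8 kN, N_AB = 25.8 kN.
A_AB = 3097 mm².
A_BC = 3696 mm².
δ_AB = 25800·750/(3097·105000) = 0.05951 mm
δ_BC = 25800·264/(3696·107000) = 0.01722 mm
δ = Σδ_i = 0.07673 mm.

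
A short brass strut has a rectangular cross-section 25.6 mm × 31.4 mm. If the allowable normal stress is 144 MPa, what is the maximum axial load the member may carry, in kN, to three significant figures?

A = 803.8 mm².
P_max = σ_allow · A = 144 · 803.8 = 115800 N = 115.8 kN.

116 kN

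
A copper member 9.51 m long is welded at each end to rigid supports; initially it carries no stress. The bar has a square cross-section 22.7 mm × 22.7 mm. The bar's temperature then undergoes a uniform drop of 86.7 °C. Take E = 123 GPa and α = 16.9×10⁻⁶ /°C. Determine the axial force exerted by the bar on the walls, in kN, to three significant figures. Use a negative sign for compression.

Free thermal expansion αLΔT = 16.9e-6 · 9510 · -86.7 = -13.93 mm.
The walls impose strain ε = −(-13.93)/9510 = 1.4652e-03; σ = Eε = 123000 · 1.4652e-03 = 180.2 MPa.
Wall reaction R = σ·A = 180.2·515.3 = 92870 N = 92.87 kN.

92.9 kN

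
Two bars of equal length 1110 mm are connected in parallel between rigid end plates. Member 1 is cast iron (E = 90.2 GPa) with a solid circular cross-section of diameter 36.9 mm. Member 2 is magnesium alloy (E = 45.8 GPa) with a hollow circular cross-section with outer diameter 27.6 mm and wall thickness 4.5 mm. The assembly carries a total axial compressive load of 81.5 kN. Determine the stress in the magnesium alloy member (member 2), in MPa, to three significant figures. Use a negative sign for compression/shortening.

A_1 = 1069 mm².
A_2 = 326.6 mm².
Equal strain + equilibrium ⇒ each member carries load in proportion to AE: A₁E₁ = 96460000 N, A₂E₂ = 14960000 N, ΣAE = 111400000 N.
σ₂ = P·E₂/ΣAE = -81500·45800/111400000 = -33.5 MPa.

-33.5 MPa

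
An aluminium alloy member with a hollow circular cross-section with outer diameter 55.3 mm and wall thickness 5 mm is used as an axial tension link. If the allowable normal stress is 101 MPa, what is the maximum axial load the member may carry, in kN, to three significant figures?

A = 790.1 mm².
P_max = σ_allow · A = 101 · 790.1 = 79800 N = 79.8 kN.

79.8 kN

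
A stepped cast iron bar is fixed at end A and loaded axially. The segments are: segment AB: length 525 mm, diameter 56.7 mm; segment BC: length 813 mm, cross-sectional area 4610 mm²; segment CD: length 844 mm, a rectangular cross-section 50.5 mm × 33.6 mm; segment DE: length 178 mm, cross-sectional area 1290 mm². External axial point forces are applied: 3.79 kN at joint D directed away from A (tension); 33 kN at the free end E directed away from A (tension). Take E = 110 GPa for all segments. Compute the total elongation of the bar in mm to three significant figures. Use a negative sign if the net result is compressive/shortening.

Internal axial forces (sectioning from the free end, tension +): N_DE = 33 kN, N_CD = 36.79 kN, N_BC = 36.79 kN, N_AB = 36.79 kN.
A_AB = 2525 mm².
A_CD = 1697 mm².
δ_AB = 36790·525/(2525·110000) = 0.06954 mm
δ_BC = 36790·813/(4610·110000) = 0.05898 mm
δ_CD = 36790·844/(1697·110000) = 0.1664 mm
δ_DE = 33000·178/(1290·110000) = 0.0414 mm
δ = Σδ_i = 0.3363 mm.

0.336 mm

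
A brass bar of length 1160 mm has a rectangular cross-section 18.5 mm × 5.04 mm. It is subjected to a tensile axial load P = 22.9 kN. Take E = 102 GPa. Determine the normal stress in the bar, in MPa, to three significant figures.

246 MPa

A = 93.24 mm².
σ = N/A = 22900/93.24 = 245.6 MPa.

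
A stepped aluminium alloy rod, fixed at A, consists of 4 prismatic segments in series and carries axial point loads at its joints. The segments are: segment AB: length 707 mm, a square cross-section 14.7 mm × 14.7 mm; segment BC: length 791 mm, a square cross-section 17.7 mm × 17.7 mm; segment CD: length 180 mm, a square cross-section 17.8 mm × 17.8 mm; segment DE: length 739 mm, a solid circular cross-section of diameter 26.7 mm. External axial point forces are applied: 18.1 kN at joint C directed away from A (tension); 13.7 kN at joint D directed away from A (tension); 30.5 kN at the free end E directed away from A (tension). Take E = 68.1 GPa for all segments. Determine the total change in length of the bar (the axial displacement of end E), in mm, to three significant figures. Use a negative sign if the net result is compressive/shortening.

6.26 mm

Internal axial forces (sectioning from the free end, tension +): N_DE = 30.5 kN, N_CD = 44.2 kN, N_BC = 62.3 kN, N_AB = 62.3 kN.
A_AB = 216.1 mm².
A_BC = 313.3 mm².
A_CD = 316.8 mm².
A_DE = 559.9 mm².
δ_AB = 62300·707/(216.1·68100) = 2.993 mm
δ_BC = 62300·791/(313.3·68100) = 2.31 mm
δ_CD = 44200·180/(316.8·68100) = 0.3687 mm
δ_DE = 30500·739/(559.9·68100) = 0.5911 mm
δ = Σδ_i = 6.263 mm.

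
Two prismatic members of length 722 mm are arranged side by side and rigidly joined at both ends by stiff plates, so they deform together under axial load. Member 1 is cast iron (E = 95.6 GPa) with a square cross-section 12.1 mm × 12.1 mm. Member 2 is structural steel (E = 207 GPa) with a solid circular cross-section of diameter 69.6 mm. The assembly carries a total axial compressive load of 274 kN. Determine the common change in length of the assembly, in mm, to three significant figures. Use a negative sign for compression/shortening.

A_1 = 146.4 mm².
A_2 = 3805 mm².
Equal strain + equilibrium ⇒ each member carries load in proportion to AE: A₁E₁ = 14000000 N, A₂E₂ = 787600000 N, ΣAE = 801500000 N.
δ = PL/ΣAE = -274000·722/801500000 = -0.2468 mm.

-0.247 mm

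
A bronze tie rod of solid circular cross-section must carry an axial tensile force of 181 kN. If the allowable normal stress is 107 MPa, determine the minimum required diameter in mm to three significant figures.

Required area A ≥ P/σ_allow = 181000/107 = 1692 mm².
For a solid circular section, d ≥ √(4A/π) = 46.41 mm.

46.4 mm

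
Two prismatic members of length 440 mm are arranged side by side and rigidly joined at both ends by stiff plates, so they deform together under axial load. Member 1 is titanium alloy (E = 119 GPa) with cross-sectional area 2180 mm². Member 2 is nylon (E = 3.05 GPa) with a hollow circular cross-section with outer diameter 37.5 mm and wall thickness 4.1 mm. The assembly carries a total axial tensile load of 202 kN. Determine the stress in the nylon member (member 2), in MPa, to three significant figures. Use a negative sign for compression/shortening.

2.36 MPa

A_2 = 430.2 mm².
Equal strain + equilibrium ⇒ each member carries load in proportion to AE: A₁E₁ = 259400000 N, A₂E₂ = 1312000 N, ΣAE = 260700000 N.
σ₂ = P·E₂/ΣAE = 202000·3050/260700000 = 2.363 MPa.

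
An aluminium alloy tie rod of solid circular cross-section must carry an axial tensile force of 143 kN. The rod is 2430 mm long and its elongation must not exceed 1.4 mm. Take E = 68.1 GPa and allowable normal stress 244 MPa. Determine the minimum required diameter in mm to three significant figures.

68.1 mm

Required area A ≥ P/σ_allow = 143000/244 = 586.1 mm².
For a solid circular section, d ≥ √(4A/π) = 27.32 mm.
Elongation limit: A ≥ PL/(Eδ_allow) = 143000·2430/(68100·1.4) = 3645 mm² ⇒ d ≥ 68.12 mm.
The elongation limit governs.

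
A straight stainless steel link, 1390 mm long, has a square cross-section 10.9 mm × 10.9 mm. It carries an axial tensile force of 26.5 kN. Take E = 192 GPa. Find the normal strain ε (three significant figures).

A = 118.8 mm².
σ = N/A = 223 MPa; ε = σ/E = 223/192000 = 1.162e-03.

0.00116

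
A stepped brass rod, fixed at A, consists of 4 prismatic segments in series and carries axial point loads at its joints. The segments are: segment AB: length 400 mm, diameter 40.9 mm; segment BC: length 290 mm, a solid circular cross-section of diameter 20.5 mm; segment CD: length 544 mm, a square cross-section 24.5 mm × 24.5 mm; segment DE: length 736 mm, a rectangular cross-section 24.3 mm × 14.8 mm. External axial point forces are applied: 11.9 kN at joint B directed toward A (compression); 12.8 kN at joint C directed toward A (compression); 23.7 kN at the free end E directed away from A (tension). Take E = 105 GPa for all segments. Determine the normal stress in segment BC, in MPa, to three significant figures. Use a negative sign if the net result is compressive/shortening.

33.0 MPa

Internal axial forces (sectioning from the free end, tension +): N_DE = 23.7 kN, N_CD = 23.7 kN, N_BC = 10.9 kN, N_AB = -1 kN.
A_BC = 330.1 mm².
σ_BC = N_BC/A_BC = 10900/330.1 = 33.02 MPa.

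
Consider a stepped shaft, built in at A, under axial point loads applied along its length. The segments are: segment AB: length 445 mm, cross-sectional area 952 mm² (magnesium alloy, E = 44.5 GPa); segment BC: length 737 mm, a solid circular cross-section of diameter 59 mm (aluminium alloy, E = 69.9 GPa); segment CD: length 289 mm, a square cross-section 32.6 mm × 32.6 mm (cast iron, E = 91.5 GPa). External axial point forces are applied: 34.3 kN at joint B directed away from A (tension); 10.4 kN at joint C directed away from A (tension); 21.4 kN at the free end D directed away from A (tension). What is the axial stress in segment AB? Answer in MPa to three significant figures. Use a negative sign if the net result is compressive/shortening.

69.4 MPa

Internal axial forces (sectioning from the free end, tension +): N_CD = 21.4 kN, N_BC = 31.8 kN, N_AB = 66.1 kN.
σ_AB = N_AB/A_AB = 66100/952 = 69.43 MPa.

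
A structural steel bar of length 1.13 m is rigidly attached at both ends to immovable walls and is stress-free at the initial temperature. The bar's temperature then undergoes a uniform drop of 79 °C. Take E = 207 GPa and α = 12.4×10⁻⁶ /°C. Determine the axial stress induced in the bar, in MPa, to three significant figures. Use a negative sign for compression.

Free thermal expansion αLΔT = 12.4e-6 · 1130 · -79 = -1.107 mm.
The walls impose strain ε = −(-1.107)/1130 = 9.7960e-04; σ = Eε = 207000 · 9.7960e-04 = 202.8 MPa.

203 MPa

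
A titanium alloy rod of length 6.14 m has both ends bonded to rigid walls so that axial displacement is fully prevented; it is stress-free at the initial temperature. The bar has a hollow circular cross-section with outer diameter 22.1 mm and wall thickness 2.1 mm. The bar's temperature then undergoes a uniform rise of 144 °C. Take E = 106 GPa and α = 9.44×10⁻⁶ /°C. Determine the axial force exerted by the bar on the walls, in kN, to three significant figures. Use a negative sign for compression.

-19.0 kN

Free thermal expansion αLΔT = 9.44e-6 · 6140 · 144 = 8.346 mm.
The walls impose strain ε = −(8.346)/6140 = -1.3594e-03; σ = Eε = 106000 · -1.3594e-03 = -144.1 MPa.
Wall reaction R = σ·A = -144.1·131.9 = -19010 N = -19.01 kN.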